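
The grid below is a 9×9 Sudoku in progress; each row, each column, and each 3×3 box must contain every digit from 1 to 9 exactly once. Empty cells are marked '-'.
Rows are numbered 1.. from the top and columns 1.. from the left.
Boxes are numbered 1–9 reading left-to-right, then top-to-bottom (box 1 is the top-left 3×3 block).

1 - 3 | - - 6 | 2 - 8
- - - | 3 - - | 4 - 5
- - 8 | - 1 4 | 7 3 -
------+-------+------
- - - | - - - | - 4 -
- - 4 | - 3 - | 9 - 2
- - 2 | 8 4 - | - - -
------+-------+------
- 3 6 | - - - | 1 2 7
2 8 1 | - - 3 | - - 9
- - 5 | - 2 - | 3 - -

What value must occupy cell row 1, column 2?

Cell row 1, column 2 itself could take any of {4, 5, 7, 9} by direct elimination.
Consider where 4 can go in box 1.
row 2, column 1 is out (row 2 already has a 4).
row 2, column 2 is out (row 2 already has a 4).
row 2, column 3 is out (row 2 already has a 4).
row 3, column 1 is out (row 3 already has a 4).
row 3, column 2 is out (row 3 already has a 4).
So the only cell in box 1 that can hold 4 is row 1, column 2.
Therefore row 1, column 2 = 4.

4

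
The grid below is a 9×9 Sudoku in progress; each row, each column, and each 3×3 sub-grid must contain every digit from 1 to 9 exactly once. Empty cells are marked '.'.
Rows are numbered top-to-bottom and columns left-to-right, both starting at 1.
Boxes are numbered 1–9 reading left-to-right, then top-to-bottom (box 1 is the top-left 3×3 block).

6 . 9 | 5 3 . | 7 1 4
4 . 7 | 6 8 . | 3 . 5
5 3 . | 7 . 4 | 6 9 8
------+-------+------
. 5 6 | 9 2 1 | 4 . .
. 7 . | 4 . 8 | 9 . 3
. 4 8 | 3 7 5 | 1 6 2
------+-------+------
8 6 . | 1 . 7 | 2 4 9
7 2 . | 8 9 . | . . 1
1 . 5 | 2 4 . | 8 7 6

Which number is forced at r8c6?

6

Cell r8c6 itself could take any of {3, 6} by direct elimination.
Consider where 6 can go in row 8.
r8c3 is out (column 3 already has a 6).
r8c7 is out (column 7 already has a 6).
r8c8 is out (column 8 already has a 6).
So the only cell in row 8 that can hold 6 is r8c6.
Therefore r8c6 = 6.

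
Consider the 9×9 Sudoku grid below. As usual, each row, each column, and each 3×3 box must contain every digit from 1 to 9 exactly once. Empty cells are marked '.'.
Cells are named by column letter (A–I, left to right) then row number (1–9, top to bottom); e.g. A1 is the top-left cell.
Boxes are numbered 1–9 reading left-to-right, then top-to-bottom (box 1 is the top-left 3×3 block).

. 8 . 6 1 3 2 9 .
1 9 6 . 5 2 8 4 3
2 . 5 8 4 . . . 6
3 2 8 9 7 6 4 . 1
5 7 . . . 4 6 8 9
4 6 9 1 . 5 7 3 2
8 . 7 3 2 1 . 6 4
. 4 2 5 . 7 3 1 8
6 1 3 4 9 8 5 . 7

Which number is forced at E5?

Row 5 already contains {4, 5, 6, 7, 8, 9}.
Column E already contains {1, 2, 4, 5, 7, 9}.
Its 3×3 block (box 5) already contains {1, 4, 5, 6, 7, 9}.
The only value from 1–9 not eliminated is 3, so E5 = 3.

3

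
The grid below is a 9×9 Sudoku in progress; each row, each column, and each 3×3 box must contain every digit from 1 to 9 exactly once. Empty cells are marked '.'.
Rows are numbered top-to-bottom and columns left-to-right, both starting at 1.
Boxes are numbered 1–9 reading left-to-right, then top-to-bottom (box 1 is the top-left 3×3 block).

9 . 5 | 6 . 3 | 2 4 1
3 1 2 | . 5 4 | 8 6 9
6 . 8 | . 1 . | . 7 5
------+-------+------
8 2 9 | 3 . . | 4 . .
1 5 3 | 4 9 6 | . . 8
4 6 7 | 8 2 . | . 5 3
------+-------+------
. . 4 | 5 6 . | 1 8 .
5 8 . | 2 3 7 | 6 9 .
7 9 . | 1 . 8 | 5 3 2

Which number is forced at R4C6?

Cell R4C6 itself could take any of {1, 5} by direct elimination.
Consider where 5 can go in column 6.
R3C6 is out (row 3 already has a 5).
R6C6 is out (row 6 already has a 5).
R7C6 is out (row 7 already has a 5).
So the only cell in column 6 that can hold 5 is R4C6.
Therefore R4C6 = 5.

5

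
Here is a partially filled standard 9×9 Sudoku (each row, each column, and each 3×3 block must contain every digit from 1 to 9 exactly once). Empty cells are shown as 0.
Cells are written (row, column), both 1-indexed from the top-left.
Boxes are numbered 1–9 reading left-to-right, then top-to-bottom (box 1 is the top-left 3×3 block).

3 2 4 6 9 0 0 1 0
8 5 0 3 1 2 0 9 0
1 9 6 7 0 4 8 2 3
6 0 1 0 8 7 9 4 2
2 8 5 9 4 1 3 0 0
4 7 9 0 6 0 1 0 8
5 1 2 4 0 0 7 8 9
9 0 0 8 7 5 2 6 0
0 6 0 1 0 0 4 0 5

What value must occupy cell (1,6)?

8

Row 1 already contains {1, 2, 3, 4, 6, 9}.
Column 6 already contains {1, 2, 4, 5, 7}.
Its 3×3 block (box 2) already contains {1, 2, 3, 4, 6, 7, 9}.
The only value from 1–9 not eliminated is 8, so (1,6) = 8.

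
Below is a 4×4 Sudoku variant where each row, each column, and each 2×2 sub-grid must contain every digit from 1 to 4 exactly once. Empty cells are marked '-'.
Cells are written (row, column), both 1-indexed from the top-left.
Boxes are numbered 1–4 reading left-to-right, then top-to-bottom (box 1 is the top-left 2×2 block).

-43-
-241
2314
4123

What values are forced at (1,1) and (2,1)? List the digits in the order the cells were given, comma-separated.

1,3

For (1,1):
  Row 1 already contains {3, 4}.
  Column 1 already contains {2, 4}.
  Its 2×2 block (box 1) already contains {2, 4}.
  The only value from 1–4 not eliminated is 1, so (1,1) = 1.
For (2,1):
  Row 2 already contains {1, 2, 4}.
  Column 1 already contains {2, 4}.
  Its 2×2 block (box 1) already contains {2, 4}.
  The only value from 1–4 not eliminated is 3, so (2,1) = 3.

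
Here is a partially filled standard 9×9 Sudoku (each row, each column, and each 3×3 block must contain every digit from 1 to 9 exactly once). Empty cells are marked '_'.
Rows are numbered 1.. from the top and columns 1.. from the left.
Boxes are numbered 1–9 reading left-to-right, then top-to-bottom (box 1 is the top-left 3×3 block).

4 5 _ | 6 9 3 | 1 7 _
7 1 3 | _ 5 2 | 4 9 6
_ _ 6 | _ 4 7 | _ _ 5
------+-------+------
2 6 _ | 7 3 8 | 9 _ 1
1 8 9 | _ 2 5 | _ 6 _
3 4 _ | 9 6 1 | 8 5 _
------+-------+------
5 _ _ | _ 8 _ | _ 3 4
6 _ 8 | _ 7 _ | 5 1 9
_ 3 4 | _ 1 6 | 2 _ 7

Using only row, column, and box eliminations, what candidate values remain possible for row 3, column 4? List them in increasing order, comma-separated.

Row 3 already contains {4, 5, 6, 7}.
Column 4 already contains {6, 7, 9}.
Its 3×3 block (box 2) already contains {2, 3, 4, 5, 6, 7, 9}.
Removing those from 1–9 leaves {1, 8} as the candidates for row 3, column 4.

1,8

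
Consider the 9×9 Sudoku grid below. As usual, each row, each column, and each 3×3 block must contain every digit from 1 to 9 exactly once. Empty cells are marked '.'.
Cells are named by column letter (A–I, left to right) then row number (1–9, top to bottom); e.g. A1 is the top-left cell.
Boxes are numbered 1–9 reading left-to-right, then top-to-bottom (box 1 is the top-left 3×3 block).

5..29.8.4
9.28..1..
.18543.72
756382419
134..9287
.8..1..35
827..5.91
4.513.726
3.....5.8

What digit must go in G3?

Cell G3 itself could take any of {6, 9} by direct elimination.
Consider where 9 can go in row 3.
A3 is out (column A already has a 9).
So the only cell in row 3 that can hold 9 is G3.
Therefore G3 = 9.

9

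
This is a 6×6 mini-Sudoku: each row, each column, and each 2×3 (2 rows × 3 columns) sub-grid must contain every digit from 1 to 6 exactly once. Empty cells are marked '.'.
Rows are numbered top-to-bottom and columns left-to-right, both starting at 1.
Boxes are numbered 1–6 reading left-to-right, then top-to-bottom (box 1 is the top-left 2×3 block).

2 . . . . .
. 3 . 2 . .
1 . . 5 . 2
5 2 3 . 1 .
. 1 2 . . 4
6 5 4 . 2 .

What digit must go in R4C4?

Cell R4C4 itself could take any of {4, 6} by direct elimination.
Consider where 4 can go in row 4.
R4C6 is out (column 6 already has a 4).
So the only cell in row 4 that can hold 4 is R4C4.
Therefore R4C4 = 4.

4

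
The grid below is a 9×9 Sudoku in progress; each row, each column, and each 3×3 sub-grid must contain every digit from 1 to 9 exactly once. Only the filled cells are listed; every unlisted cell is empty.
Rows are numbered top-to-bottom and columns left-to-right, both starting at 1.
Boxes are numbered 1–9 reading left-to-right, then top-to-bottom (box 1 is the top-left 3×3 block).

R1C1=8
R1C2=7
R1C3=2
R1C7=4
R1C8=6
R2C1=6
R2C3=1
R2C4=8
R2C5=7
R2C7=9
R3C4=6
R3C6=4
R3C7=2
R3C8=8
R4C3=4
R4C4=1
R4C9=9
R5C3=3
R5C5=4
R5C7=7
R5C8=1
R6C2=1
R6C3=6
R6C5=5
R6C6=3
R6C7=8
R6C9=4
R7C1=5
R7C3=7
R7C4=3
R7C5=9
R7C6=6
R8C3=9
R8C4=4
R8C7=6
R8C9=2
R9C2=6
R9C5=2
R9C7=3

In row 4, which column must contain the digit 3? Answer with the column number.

8

Consider where 3 can go in row 4.
R4C1 is out (box 4 already has a 3).
R4C2 is out (box 4 already has a 3).
R4C5 is out (box 5 already has a 3).
R4C6 is out (column 6 already has a 3).
R4C7 is out (column 7 already has a 3).
So the only cell in row 4 that can hold 3 is R4C8.
That is column 8.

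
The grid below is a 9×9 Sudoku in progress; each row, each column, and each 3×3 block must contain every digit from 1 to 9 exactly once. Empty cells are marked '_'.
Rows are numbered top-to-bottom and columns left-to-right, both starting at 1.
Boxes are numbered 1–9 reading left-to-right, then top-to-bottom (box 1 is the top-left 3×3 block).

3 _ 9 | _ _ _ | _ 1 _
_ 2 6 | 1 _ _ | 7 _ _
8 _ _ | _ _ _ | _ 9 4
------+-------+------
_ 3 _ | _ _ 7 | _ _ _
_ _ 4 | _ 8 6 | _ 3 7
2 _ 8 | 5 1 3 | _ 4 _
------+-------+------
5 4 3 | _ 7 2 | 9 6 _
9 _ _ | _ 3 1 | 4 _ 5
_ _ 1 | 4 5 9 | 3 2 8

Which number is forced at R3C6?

5

Row 3 already contains {4, 8, 9}.
Column 6 already contains {1, 2, 3, 6, 7, 9}.
Its 3×3 block (box 2) already contains {1}.
The only value from 1–9 not eliminated is 5, so R3C6 = 5.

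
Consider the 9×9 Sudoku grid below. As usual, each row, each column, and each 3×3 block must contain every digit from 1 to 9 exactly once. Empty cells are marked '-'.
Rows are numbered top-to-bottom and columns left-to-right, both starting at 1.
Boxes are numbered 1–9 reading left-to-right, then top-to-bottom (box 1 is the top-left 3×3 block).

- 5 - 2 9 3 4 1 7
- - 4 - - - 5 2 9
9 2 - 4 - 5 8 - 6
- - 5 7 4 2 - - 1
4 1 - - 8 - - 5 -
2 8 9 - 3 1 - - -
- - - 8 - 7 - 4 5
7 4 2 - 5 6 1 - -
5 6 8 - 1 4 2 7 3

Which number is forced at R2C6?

8

Row 2 already contains {2, 4, 5, 9}.
Column 6 already contains {1, 2, 3, 4, 5, 6, 7}.
Its 3×3 block (box 2) already contains {2, 3, 4, 5, 9}.
The only value from 1–9 not eliminated is 8, so R2C6 = 8.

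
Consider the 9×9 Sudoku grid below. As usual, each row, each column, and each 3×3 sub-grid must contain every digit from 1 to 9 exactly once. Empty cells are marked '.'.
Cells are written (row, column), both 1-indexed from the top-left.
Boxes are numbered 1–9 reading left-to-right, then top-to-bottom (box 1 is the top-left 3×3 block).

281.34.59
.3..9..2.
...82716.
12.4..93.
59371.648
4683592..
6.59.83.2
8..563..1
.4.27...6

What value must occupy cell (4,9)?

Cell (4,9) itself could take any of {5, 7} by direct elimination.
Consider where 5 can go in box 6.
(6,8) is out (row 6 already has a 5).
(6,9) is out (row 6 already has a 5).
So the only cell in box 6 that can hold 5 is (4,9).
Therefore (4,9) = 5.

5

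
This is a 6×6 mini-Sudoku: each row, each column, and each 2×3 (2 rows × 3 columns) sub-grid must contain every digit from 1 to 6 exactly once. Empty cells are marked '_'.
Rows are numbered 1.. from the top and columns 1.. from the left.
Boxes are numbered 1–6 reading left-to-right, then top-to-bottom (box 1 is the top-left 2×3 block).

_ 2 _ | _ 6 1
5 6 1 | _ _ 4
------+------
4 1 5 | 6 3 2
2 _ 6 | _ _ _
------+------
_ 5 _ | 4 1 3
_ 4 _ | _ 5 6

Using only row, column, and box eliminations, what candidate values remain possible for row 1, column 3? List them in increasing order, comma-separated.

Row 1 already contains {1, 2, 6}.
Column 3 already contains {1, 5, 6}.
Its 2×3 block (box 1) already contains {1, 2, 5, 6}.
Removing those from 1–6 leaves {3, 4} as the candidates for row 1, column 3.

3,4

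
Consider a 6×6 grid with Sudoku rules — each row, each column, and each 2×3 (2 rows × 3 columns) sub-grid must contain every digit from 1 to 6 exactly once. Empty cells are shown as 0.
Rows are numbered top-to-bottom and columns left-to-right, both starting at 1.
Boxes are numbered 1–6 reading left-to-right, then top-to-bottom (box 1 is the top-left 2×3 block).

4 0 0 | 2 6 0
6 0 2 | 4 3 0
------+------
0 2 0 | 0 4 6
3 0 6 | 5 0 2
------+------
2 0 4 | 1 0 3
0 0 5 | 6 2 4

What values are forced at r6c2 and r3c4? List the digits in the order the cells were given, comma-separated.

For r6c2:
  Consider where 3 can go in box 5.
  r5c2 is out (row 5 already has a 3).
  r6c1 is out (column 1 already has a 3).
  So the only cell in box 5 that can hold 3 is r6c2.
  So r6c2 = 3.
For r3c4:
  Row 3 already contains {2, 4, 6}.
  Column 4 already contains {1, 2, 4, 5, 6}.
  Its 2×3 block (box 4) already contains {2, 4, 5, 6}.
  The only value from 1–6 not eliminated is 3, so r3c4 = 3.

3,3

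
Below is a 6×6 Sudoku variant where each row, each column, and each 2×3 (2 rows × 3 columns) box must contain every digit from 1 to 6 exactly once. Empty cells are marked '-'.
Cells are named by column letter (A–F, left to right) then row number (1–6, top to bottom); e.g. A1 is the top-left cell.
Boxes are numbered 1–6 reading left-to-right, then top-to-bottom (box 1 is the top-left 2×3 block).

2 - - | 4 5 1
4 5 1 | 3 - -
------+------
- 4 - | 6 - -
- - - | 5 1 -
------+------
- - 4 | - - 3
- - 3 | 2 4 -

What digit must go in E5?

Row 5 already contains {3, 4}.
Column E already contains {1, 4, 5}.
Its 2×3 block (box 6) already contains {2, 3, 4}.
The only value from 1–6 not eliminated is 6, so E5 = 6.

6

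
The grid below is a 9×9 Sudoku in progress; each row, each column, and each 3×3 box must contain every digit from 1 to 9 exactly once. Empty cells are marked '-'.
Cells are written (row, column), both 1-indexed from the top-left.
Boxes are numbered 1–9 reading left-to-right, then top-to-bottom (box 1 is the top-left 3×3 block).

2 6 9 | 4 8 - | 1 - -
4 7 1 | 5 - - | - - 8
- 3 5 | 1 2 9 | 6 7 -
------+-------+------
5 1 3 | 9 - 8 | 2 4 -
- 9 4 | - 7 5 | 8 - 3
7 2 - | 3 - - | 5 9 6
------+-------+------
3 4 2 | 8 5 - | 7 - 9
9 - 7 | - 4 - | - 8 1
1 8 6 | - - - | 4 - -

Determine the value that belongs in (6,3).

Row 6 already contains {2, 3, 5, 6, 7, 9}.
Column 3 already contains {1, 2, 3, 4, 5, 6, 7, 9}.
Its 3×3 block (box 4) already contains {1, 2, 3, 4, 5, 7, 9}.
The only value from 1–9 not eliminated is 8, so (6,3) = 8.

8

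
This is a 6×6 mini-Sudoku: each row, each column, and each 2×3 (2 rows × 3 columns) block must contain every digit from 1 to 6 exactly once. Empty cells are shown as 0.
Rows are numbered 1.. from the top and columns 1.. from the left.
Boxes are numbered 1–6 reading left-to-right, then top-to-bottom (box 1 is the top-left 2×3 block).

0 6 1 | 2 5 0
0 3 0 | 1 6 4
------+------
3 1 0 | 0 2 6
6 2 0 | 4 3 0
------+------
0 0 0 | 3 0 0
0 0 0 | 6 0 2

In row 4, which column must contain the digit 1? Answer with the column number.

6

Consider where 1 can go in row 4.
row 4, column 3 is out (column 3 already has a 1).
So the only cell in row 4 that can hold 1 is row 4, column 6.
That is column 6.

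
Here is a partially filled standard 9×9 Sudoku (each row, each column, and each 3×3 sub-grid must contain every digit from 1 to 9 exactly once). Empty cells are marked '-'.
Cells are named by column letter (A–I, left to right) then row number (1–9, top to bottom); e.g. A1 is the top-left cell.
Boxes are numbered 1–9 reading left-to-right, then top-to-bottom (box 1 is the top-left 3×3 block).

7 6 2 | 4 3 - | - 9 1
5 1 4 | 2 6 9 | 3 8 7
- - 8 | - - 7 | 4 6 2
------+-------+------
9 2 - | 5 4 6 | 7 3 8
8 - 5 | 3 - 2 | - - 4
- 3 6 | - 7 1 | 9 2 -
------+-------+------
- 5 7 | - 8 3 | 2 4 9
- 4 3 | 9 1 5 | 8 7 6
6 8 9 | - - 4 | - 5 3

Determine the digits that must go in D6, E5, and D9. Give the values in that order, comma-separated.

8,9,7

For D6:
  Row 6 already contains {1, 2, 3, 6, 7, 9}.
  Column D already contains {2, 3, 4, 5, 9}.
  Its 3×3 block (box 5) already contains {1, 2, 3, 4, 5, 6, 7}.
  The only value from 1–9 not eliminated is 8, so D6 = 8.
For E5:
  Row 5 already contains {2, 3, 4, 5, 8}.
  Column E already contains {1, 3, 4, 6, 7, 8}.
  Its 3×3 block (box 5) already contains {1, 2, 3, 4, 5, 6, 7}.
  The only value from 1–9 not eliminated is 9, so E5 = 9.
For D9:
  Row 9 already contains {3, 4, 5, 6, 8, 9}.
  Column D already contains {2, 3, 4, 5, 9}.
  Its 3×3 block (box 8) already contains {1, 3, 4, 5, 8, 9}.
  The only value from 1–9 not eliminated is 7, so D9 = 7.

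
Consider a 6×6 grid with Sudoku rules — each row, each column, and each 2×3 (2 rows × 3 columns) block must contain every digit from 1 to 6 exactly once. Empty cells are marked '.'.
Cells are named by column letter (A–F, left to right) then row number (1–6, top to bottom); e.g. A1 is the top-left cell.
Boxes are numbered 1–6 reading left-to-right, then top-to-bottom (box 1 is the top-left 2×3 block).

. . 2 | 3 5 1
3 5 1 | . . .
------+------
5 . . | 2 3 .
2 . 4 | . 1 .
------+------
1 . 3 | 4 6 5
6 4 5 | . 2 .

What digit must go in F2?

2

Cell F2 itself could take any of {2, 4, 6} by direct elimination.
Consider where 2 can go in column F.
F3 is out (row 3 already has a 2).
F4 is out (row 4 already has a 2).
F6 is out (row 6 already has a 2).
So the only cell in column F that can hold 2 is F2.
Therefore F2 = 2.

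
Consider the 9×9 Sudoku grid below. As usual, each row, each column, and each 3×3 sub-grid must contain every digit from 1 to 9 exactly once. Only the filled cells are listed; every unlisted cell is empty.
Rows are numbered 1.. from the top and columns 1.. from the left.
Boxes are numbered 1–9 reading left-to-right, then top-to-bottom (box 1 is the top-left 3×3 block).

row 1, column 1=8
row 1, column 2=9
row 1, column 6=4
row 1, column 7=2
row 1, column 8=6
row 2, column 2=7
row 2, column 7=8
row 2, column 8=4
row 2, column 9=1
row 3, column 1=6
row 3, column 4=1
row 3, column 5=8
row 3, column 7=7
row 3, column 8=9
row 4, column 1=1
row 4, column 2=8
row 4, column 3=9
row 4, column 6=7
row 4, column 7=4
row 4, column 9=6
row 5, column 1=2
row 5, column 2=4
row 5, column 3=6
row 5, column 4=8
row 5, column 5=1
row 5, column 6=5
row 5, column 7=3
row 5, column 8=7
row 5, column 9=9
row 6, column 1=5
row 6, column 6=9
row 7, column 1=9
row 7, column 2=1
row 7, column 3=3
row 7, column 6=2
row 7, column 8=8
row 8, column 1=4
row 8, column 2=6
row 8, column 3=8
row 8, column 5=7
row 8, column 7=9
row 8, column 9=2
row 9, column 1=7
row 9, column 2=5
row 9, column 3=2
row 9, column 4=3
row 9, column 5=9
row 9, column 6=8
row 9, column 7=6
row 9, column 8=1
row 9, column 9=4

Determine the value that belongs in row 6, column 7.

1

Row 6 already contains {5, 9}.
Column 7 already contains {2, 3, 4, 6, 7, 8, 9}.
Its 3×3 block (box 6) already contains {3, 4, 6, 7, 9}.
The only value from 1–9 not eliminated is 1, so row 6, column 7 = 1.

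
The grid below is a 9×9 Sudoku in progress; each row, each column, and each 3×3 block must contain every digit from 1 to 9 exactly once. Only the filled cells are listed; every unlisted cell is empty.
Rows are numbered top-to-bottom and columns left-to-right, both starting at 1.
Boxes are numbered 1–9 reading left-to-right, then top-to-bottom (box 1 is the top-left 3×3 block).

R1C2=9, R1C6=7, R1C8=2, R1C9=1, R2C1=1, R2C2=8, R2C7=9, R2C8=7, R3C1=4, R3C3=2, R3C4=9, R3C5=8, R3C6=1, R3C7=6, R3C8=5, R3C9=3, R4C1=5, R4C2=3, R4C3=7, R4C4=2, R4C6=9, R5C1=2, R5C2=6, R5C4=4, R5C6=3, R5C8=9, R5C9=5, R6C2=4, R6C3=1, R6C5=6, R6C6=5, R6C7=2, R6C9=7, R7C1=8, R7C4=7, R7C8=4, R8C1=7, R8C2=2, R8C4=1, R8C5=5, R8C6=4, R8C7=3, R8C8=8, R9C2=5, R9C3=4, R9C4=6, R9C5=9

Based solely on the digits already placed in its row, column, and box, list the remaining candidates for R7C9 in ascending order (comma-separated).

Row 7 already contains {4, 7, 8}.
Column 9 already contains {1, 3, 5, 7}.
Its 3×3 block (box 9) already contains {3, 4, 8}.
Removing those from 1–9 leaves {2, 6, 9} as the candidates for R7C9.

2,6,9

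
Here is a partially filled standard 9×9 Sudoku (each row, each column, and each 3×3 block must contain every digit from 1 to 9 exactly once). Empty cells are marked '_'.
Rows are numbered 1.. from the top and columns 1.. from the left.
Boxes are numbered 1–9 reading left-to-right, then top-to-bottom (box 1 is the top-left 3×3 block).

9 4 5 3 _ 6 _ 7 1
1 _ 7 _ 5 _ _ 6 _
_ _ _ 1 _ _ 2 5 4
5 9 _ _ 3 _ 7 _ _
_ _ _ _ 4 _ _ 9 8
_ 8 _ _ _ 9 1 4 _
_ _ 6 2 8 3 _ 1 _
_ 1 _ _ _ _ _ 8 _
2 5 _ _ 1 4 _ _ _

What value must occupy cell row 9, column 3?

Cell row 9, column 3 itself could take any of {3, 8, 9} by direct elimination.
Consider where 8 can go in row 9.
row 9, column 4 is out (box 8 already has a 8).
row 9, column 7 is out (box 9 already has a 8).
row 9, column 8 is out (column 8 already has a 8).
row 9, column 9 is out (column 9 already has a 8).
So the only cell in row 9 that can hold 8 is row 9, column 3.
Therefore row 9, column 3 = 8.

8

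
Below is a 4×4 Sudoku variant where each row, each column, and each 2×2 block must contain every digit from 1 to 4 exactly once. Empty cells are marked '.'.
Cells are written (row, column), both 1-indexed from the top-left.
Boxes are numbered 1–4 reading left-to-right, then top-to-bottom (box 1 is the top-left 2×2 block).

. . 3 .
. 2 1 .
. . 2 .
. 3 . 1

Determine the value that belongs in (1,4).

Cell (1,4) itself could take any of {2, 4} by direct elimination.
Consider where 2 can go in box 2.
(2,4) is out (row 2 already has a 2).
So the only cell in box 2 that can hold 2 is (1,4).
Therefore (1,4) = 2.

2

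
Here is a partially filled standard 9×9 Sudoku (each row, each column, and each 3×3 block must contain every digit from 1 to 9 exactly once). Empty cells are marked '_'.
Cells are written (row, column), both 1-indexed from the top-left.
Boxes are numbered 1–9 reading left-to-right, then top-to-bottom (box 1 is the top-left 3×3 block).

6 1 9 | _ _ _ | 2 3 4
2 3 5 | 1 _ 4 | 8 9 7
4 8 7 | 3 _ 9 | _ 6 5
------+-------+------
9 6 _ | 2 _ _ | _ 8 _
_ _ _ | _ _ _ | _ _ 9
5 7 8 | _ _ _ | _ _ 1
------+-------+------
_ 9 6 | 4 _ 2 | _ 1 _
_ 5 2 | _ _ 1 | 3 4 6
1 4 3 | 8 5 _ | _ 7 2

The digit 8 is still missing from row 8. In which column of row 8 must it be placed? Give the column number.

Consider where 8 can go in row 8.
(8,4) is out (column 4 already has a 8).
(8,5) is out (box 8 already has a 8).
So the only cell in row 8 that can hold 8 is (8,1).
That is column 1.

1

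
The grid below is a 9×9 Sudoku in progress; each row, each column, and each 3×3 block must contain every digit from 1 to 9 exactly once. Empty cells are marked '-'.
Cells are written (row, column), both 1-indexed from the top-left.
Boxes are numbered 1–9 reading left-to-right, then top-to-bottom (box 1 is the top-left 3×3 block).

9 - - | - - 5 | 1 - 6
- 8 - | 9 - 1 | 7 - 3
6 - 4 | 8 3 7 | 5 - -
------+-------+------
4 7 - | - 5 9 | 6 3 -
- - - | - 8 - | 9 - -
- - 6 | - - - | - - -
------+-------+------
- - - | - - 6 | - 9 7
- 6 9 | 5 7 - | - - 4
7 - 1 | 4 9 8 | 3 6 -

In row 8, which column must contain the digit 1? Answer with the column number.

Consider where 1 can go in row 8.
(8,1) is out (box 7 already has a 1).
(8,6) is out (column 6 already has a 1).
(8,7) is out (column 7 already has a 1).
So the only cell in row 8 that can hold 1 is (8,8).
That is column 8.

8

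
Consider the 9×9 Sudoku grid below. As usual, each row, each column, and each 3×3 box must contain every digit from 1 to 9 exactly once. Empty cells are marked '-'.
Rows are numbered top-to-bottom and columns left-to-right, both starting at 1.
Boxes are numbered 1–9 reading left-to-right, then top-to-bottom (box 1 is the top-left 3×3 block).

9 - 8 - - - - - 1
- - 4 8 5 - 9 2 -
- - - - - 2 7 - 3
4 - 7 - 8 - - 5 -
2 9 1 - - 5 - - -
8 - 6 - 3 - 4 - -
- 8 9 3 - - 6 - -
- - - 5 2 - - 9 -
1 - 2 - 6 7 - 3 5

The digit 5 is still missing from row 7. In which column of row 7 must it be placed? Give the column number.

Consider where 5 can go in row 7.
R7C5 is out (column 5 already has a 5).
R7C6 is out (column 6 already has a 5).
R7C8 is out (column 8 already has a 5).
R7C9 is out (column 9 already has a 5).
So the only cell in row 7 that can hold 5 is R7C1.
That is column 1.

1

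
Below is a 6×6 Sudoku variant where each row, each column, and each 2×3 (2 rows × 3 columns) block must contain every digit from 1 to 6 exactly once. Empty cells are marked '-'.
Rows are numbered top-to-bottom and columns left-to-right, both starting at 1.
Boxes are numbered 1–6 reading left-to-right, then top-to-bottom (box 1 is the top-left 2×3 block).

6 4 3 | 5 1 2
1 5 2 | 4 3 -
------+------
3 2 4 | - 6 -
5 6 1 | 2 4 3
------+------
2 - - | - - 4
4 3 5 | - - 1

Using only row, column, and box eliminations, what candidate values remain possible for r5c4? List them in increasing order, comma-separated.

3,6

Row 5 already contains {2, 4}.
Column 4 already contains {2, 4, 5}.
Its 2×3 block (box 6) already contains {1, 4}.
Removing those from 1–6 leaves {3, 6} as the candidates for r5c4.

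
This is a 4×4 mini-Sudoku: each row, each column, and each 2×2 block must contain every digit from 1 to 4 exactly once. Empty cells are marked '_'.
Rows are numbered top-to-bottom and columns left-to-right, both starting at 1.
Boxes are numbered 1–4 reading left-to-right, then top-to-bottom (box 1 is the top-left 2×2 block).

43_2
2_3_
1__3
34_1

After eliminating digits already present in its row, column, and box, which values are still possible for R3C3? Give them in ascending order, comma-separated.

2,4

Row 3 already contains {1, 3}.
Column 3 already contains {3}.
Its 2×2 block (box 4) already contains {1, 3}.
Removing those from 1–4 leaves {2, 4} as the candidates for R3C3.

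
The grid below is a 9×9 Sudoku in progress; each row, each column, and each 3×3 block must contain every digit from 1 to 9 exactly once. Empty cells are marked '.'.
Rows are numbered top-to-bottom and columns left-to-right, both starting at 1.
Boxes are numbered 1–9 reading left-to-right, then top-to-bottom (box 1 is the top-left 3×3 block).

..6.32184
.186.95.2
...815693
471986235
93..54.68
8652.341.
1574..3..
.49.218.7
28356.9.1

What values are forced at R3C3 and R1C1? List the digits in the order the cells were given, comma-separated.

For R3C3:
  Consider where 4 can go in row 3.
  R3C1 is out (column 1 already has a 4).
  R3C2 is out (column 2 already has a 4).
  So the only cell in row 3 that can hold 4 is R3C3.
  So R3C3 = 4.
For R1C1:
  Consider where 5 can go in column 1.
  R2C1 is out (row 2 already has a 5).
  R3C1 is out (row 3 already has a 5).
  R8C1 is out (box 7 already has a 5).
  So the only cell in column 1 that can hold 5 is R1C1.
  So R1C1 = 5.

4,5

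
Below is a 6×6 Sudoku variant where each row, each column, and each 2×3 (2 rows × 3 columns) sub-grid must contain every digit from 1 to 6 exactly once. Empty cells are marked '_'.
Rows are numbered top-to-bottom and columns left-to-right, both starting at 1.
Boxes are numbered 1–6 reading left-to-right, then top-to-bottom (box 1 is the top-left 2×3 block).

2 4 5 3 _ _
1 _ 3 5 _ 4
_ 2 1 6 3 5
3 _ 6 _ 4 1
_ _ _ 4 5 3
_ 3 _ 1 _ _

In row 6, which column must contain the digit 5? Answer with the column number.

1

Consider where 5 can go in row 6.
r6c3 is out (column 3 already has a 5).
r6c5 is out (column 5 already has a 5).
r6c6 is out (column 6 already has a 5).
So the only cell in row 6 that can hold 5 is r6c1.
That is column 1.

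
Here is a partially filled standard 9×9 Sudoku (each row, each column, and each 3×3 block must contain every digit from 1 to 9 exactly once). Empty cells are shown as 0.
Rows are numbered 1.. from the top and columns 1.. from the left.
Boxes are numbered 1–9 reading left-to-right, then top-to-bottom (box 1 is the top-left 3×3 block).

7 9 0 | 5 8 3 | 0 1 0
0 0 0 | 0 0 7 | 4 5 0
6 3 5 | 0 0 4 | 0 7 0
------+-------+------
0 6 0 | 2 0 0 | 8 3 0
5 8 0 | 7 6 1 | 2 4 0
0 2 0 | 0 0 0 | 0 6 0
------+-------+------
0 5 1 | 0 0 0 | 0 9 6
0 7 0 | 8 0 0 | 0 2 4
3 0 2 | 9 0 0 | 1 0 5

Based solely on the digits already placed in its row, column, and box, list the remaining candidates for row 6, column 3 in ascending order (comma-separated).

3,4,7,9

Row 6 already contains {2, 6}.
Column 3 already contains {1, 2, 5}.
Its 3×3 block (box 4) already contains {2, 5, 6, 8}.
Removing those from 1–9 leaves {3, 4, 7, 9} as the candidates for row 6, column 3.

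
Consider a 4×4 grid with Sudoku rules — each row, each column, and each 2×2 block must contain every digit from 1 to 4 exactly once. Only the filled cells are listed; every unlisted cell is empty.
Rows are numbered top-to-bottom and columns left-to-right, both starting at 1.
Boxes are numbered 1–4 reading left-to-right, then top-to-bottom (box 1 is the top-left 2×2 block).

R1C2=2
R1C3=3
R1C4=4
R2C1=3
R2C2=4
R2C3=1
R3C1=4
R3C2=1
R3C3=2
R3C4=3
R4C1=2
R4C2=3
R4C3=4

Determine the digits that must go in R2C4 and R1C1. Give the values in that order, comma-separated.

2,1

For R2C4:
  Row 2 already contains {1, 3, 4}.
  Column 4 already contains {3, 4}.
  Its 2×2 block (box 2) already contains {1, 3, 4}.
  The only value from 1–4 not eliminated is 2, so R2C4 = 2.
For R1C1:
  Row 1 already contains {2, 3, 4}.
  Column 1 already contains {2, 3, 4}.
  Its 2×2 block (box 1) already contains {2, 3, 4}.
  The only value from 1–4 not eliminated is 1, so R1C1 = 1.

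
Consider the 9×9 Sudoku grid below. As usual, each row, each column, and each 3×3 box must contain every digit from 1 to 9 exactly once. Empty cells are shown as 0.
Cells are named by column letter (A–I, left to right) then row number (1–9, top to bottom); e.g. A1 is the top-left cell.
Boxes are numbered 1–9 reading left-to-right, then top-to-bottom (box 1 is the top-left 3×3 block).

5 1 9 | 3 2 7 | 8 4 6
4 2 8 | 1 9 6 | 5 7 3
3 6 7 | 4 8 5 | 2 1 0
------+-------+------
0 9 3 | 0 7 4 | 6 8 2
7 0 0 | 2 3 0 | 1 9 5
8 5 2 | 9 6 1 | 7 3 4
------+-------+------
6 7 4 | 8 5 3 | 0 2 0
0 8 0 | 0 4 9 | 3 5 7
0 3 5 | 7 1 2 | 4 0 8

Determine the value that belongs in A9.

9

Row 9 already contains {1, 2, 3, 4, 5, 7, 8}.
Column A already contains {3, 4, 5, 6, 7, 8}.
Its 3×3 block (box 7) already contains {3, 4, 5, 6, 7, 8}.
The only value from 1–9 not eliminated is 9, so A9 = 9.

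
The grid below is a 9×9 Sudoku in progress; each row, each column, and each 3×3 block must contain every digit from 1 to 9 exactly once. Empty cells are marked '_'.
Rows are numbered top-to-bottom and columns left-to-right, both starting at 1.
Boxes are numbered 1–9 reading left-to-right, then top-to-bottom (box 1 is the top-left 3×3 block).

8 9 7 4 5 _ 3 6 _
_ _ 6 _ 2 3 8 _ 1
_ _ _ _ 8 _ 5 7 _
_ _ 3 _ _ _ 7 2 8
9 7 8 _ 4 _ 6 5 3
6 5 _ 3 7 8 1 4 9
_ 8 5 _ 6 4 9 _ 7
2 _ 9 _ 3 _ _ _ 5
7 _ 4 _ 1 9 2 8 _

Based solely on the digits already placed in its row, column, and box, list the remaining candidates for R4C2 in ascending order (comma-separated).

1,4

Row 4 already contains {2, 3, 7, 8}.
Column 2 already contains {5, 7, 8, 9}.
Its 3×3 block (box 4) already contains {3, 5, 6, 7, 8, 9}.
Removing those from 1–9 leaves {1, 4} as the candidates for R4C2.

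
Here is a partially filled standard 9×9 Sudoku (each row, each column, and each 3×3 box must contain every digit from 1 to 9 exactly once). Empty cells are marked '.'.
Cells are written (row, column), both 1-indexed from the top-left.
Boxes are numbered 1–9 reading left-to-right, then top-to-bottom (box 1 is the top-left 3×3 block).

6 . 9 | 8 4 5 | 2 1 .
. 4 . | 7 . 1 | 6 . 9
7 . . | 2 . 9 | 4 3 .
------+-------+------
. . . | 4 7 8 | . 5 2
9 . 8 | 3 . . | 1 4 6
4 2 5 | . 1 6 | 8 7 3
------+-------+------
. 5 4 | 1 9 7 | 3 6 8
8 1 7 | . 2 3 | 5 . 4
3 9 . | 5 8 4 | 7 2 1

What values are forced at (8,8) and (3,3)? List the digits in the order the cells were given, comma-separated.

For (8,8):
  Row 8 already contains {1, 2, 3, 4, 5, 7, 8}.
  Column 8 already contains {1, 2, 3, 4, 5, 6, 7}.
  Its 3×3 block (box 9) already contains {1, 2, 3, 4, 5, 6, 7, 8}.
  The only value from 1–9 not eliminated is 9, so (8,8) = 9.
For (3,3):
  Row 3 already contains {2, 3, 4, 7, 9}.
  Column 3 already contains {4, 5, 7, 8, 9}.
  Its 3×3 block (box 1) already contains {4, 6, 7, 9}.
  The only value from 1–9 not eliminated is 1, so (3,3) = 1.

9,1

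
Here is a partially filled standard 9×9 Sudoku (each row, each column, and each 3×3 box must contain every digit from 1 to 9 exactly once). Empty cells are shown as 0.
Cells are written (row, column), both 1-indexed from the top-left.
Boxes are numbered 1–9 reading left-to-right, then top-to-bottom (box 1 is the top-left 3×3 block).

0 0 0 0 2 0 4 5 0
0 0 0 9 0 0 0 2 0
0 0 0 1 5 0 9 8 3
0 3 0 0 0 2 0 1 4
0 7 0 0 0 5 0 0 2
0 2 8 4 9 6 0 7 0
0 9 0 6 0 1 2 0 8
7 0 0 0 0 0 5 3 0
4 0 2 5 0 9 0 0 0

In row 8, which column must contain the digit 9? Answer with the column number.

Consider where 9 can go in row 8.
(8,2) is out (column 2 already has a 9).
(8,3) is out (box 7 already has a 9).
(8,4) is out (column 4 already has a 9).
(8,5) is out (column 5 already has a 9).
(8,6) is out (column 6 already has a 9).
So the only cell in row 8 that can hold 9 is (8,9).
That is column 9.

9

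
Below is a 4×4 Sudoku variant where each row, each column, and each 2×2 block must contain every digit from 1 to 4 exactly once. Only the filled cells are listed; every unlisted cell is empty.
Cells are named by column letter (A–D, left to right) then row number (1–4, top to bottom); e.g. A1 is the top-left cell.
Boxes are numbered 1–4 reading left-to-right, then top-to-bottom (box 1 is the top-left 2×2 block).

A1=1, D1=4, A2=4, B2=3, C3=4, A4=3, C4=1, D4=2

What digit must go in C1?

Cell C1 itself could take any of {2, 3} by direct elimination.
Consider where 3 can go in box 2.
C2 is out (row 2 already has a 3).
D2 is out (row 2 already has a 3).
So the only cell in box 2 that can hold 3 is C1.
Therefore C1 = 3.

3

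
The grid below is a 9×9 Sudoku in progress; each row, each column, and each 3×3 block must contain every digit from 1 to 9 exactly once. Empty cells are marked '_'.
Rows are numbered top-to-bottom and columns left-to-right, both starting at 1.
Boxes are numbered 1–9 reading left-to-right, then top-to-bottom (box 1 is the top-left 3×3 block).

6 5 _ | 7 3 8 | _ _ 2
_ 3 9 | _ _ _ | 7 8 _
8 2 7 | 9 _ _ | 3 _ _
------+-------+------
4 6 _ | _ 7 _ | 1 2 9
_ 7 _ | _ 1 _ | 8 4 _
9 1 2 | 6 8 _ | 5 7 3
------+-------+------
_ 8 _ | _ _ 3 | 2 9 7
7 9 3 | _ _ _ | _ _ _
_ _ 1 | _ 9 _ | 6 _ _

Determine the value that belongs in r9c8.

3

Cell r9c8 itself could take any of {3, 5} by direct elimination.
Consider where 3 can go in column 8.
r1c8 is out (row 1 already has a 3).
r3c8 is out (row 3 already has a 3).
r8c8 is out (row 8 already has a 3).
So the only cell in column 8 that can hold 3 is r9c8.
Therefore r9c8 = 3.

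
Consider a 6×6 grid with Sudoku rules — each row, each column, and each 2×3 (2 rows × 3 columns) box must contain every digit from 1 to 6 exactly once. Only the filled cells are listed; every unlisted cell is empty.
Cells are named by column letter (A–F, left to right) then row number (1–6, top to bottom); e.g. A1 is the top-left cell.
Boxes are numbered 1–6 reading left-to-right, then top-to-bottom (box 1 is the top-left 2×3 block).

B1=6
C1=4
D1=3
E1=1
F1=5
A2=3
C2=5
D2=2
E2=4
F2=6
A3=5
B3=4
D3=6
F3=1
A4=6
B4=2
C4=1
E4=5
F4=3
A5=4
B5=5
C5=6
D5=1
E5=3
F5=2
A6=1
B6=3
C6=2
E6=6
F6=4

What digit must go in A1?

2

Row 1 already contains {1, 3, 4, 5, 6}.
Column A already contains {1, 3, 4, 5, 6}.
Its 2×3 block (box 1) already contains {3, 4, 5, 6}.
The only value from 1–6 not eliminated is 2, so A1 = 2.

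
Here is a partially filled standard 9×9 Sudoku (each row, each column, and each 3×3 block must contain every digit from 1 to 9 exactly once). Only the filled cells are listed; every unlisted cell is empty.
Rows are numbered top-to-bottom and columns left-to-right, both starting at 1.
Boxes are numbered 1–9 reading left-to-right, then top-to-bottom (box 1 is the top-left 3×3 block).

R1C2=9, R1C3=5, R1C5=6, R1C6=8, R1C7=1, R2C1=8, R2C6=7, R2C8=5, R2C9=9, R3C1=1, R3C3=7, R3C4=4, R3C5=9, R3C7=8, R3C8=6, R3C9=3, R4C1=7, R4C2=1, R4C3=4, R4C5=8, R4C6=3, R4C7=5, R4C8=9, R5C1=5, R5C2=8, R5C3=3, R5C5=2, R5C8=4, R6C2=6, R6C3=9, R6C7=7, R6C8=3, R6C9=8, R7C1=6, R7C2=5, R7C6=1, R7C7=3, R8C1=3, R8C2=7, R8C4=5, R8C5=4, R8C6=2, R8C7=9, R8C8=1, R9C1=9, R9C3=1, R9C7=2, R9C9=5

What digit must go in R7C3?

Cell R7C3 itself could take any of {2, 8} by direct elimination.
Consider where 2 can go in box 7.
R8C3 is out (row 8 already has a 2).
R9C2 is out (row 9 already has a 2).
So the only cell in box 7 that can hold 2 is R7C3.
Therefore R7C3 = 2.

2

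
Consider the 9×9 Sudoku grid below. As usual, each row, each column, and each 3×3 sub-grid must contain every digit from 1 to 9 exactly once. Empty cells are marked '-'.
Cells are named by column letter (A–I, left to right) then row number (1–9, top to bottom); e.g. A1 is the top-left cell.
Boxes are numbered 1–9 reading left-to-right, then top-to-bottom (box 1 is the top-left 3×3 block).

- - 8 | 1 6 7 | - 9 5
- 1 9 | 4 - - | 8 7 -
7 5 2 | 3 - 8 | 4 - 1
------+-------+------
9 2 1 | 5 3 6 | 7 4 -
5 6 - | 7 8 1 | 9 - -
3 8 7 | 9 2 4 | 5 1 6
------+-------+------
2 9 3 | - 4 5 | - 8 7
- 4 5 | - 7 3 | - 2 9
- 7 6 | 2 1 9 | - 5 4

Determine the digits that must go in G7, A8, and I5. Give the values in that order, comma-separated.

1,1,2

For G7:
  Consider where 1 can go in row 7.
  D7 is out (column D already has a 1).
  So the only cell in row 7 that can hold 1 is G7.
  So G7 = 1.
For A8:
  Consider where 1 can go in box 7.
  A9 is out (row 9 already has a 1).
  So the only cell in box 7 that can hold 1 is A8.
  So A8 = 1.
For I5:
  Consider where 2 can go in box 6.
  I4 is out (row 4 already has a 2).
  H5 is out (column H already has a 2).
  So the only cell in box 6 that can hold 2 is I5.
  So I5 = 2.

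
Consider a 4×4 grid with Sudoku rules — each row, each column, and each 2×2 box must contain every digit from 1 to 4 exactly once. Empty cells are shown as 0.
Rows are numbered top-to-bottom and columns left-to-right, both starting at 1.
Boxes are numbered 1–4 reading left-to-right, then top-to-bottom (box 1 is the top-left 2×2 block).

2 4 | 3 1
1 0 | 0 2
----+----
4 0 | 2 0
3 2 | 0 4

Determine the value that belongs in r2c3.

4

Row 2 already contains {1, 2}.
Column 3 already contains {2, 3}.
Its 2×2 block (box 2) already contains {1, 2, 3}.
The only value from 1–4 not eliminated is 4, so r2c3 = 4.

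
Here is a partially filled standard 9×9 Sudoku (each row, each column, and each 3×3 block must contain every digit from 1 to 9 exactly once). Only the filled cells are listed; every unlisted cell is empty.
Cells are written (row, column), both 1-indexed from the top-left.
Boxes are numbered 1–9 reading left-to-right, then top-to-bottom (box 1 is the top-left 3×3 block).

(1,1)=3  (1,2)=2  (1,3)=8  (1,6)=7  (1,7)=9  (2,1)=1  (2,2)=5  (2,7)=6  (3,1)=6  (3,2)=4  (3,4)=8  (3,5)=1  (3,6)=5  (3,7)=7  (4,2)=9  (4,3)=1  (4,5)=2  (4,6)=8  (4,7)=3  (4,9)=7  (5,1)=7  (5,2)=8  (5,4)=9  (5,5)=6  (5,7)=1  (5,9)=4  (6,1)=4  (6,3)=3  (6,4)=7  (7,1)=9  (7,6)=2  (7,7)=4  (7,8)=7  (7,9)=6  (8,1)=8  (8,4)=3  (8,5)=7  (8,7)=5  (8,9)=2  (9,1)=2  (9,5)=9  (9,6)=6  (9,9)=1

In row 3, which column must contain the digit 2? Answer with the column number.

Consider where 2 can go in row 3.
(3,3) is out (box 1 already has a 2).
(3,9) is out (column 9 already has a 2).
So the only cell in row 3 that can hold 2 is (3,8).
That is column 8.

8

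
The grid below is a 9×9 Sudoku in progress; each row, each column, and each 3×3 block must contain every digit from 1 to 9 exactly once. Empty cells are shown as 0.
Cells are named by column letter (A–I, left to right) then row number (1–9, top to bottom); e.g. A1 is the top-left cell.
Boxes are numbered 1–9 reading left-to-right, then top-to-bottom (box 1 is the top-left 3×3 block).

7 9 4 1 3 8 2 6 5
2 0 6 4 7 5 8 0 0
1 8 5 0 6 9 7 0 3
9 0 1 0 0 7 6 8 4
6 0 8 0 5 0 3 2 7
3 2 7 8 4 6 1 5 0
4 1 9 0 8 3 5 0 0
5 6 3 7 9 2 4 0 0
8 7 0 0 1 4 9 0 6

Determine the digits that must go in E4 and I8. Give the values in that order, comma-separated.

For E4:
  Row 4 already contains {1, 4, 6, 7, 8, 9}.
  Column E already contains {1, 3, 4, 5, 6, 7, 8, 9}.
  Its 3×3 block (box 5) already contains {4, 5, 6, 7, 8}.
  The only value from 1–9 not eliminated is 2, so E4 = 2.
For I8:
  Consider where 8 can go in column I.
  I2 is out (row 2 already has a 8).
  I6 is out (row 6 already has a 8).
  I7 is out (row 7 already has a 8).
  So the only cell in column I that can hold 8 is I8.
  So I8 = 8.

2,8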